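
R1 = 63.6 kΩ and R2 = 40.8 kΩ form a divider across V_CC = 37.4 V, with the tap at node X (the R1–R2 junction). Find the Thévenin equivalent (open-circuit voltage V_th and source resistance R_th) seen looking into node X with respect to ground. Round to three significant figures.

V_th ≈ 14.6 V, R_th ≈ 24.9 kΩ

With X open, the divider is unloaded: V_th = 37.4 × 40.8/104.4 = 14.62 V.
With V_CC suppressed (replaced by a short), R_th = R1 ‖ R2 = (63.60 × 40.8)/(63.60 + 40.8) = 24.86 kΩ.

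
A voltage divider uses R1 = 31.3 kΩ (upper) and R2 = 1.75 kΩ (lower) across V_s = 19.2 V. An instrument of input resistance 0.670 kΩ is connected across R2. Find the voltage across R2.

First combine the lower leg with the load: R2 ‖ R_L = 0.4845 kΩ.
Now apply the divider: V_out = 19.2 × 0.01524 = 0.2927 V.

V_out ≈ 0.293 V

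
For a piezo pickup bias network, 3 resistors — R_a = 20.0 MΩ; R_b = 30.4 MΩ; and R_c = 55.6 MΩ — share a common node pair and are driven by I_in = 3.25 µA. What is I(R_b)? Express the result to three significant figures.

I ≈ 1.06 µA

ΣG = 1/20.0 + 1/30.4 + 1/55.6 = 0.1009.
R_b takes the fraction G_k/ΣG = 0.03289/0.1009 = 0.3261, so I = 3.25 × 0.3261 = 1.060 µA.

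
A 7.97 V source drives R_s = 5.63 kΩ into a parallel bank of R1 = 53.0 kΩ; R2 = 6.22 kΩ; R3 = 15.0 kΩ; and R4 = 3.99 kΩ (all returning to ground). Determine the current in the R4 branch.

Combine the parallel branches: R_p = (1/53.0 + 1/6.22 + 1/15.0 + 1/3.99)⁻¹ = 2.012 kΩ.
V_A by voltage divider: V_A = 7.97 × 2.012/(5.63 + 2.012) = 2.099 V.
Branch current I = V_A/R4 = 2.099/3.99 = 0.5260 mA.

I ≈ 0.526 mA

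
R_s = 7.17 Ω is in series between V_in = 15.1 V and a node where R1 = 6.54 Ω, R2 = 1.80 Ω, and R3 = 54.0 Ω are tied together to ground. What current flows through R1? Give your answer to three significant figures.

Combine the parallel branches: R_p = (1/6.54 + 1/1.80 + 1/54.0)⁻¹ = 1.376 Ω.
Node voltage V_A = V_in · R_p/(R_s + R_p) = 15.1 × 0.1610 = 2.431 V.
Branch current I = V_A/R1 = 2.431/6.54 = 0.3717 A.
(Check via current divider: I_total = 1.767 A; share G_k/ΣG = 0.2103 → same result.)

I ≈ 0.372 A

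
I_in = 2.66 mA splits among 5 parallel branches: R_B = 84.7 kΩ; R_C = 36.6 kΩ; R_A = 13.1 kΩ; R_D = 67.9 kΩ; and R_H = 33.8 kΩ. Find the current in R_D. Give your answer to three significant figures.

ΣG = 1/84.7 + 1/36.6 + 1/13.1 + 1/67.9 + 1/33.8 = 0.1598.
By the current-divider rule, I = I_in · G_k/ΣG = 2.66 × 0.09218 = 0.2452 mA.

I ≈ 0.245 mA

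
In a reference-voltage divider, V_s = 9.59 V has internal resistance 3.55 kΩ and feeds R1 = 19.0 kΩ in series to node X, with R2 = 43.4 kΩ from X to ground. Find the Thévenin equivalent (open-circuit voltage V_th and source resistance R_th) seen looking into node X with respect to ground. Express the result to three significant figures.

V_th ≈ 6.31 V, R_th ≈ 14.8 kΩ

R1' = 3.55 + 19.0 = 22.55 kΩ (source resistance + R1).
V_th is the unloaded tap voltage: V_s · R2/(R1'+R2) = 9.59 × 0.6581 = 6.311 V.
Looking into X with the source shorted: R_th = R1'·R2/(R1'+R2) = 22.55 × 43.4/65.95 = 14.84 kΩ.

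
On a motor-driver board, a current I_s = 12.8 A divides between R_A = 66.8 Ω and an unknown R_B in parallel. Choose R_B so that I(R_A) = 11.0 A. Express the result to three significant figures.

R_B ≈ 408 Ω

Two-branch current divider: I_A = I_s · R_B/(R_A + R_B).
11.0/12.8 = R_B/(R_A + R_B) → R_B = R_A · (0.8594)/(1 − 0.8594) = 66.8 × 6.111 = 408.2 Ω.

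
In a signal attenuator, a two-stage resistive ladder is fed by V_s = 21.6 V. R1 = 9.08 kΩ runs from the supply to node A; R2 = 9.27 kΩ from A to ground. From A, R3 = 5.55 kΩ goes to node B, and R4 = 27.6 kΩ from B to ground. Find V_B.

Looking into the second stage from A: R3 + R4 = 33.15 kΩ appears in parallel with R2.
Effective lower resistance at A: R2 ‖ 33.15 = 7.244 kΩ.
First divider: V_A = V_s · 7.244/(9.08 + 7.244) = 9.585 V.
Then the unloaded second divider: V_B = V_A × R4/(R3+R4) = 9.585 × 0.8326 = 7.981 V.

V_B ≈ 7.98 V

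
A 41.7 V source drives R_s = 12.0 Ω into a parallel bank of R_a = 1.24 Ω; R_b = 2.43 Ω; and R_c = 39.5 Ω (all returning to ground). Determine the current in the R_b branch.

Parallel bank: R_p = 1/(1/1.24 + 1/2.43 + 1/39.5) = 0.8043 Ω.
V_A = 41.7 × 0.8043/12.80 = 2.619 V.
I(R_b) = V_A / R_b = 2.619/2.43 = 1.078 A.
(Check via current divider: I_total = 3.257 A; share G_k/ΣG = 0.3310 → same result.)

I ≈ 1.08 A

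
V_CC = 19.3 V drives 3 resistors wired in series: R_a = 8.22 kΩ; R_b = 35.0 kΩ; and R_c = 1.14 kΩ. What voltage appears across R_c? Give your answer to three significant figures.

V ≈ 0.496 V

ΣR = 8.22 + 35.0 + 1.14 = 44.36 kΩ.
V = V_CC · R/ΣR = 19.3 × 0.02570 = 0.4960 V.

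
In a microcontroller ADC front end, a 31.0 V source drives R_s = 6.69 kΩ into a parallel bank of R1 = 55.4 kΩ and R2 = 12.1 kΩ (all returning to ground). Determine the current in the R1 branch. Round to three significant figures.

Parallel bank: R_p = 1/(1/55.4 + 1/12.1) = 9.931 kΩ.
V_A by voltage divider: V_A = 31.0 × 9.931/(6.69 + 9.931) = 18.52 V.
Branch current I = V_A/R1 = 18.52/55.4 = 0.3343 mA.

I ≈ 0.334 mA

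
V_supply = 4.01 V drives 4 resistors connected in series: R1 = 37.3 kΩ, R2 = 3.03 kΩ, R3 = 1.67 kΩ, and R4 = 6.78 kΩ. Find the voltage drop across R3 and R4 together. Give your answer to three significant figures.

Series total: ΣR = 37.3 + 3.03 + 1.67 + 6.78 = 48.78 kΩ.
R_{R3..R4} = 1.67 + 6.78 = 8.450 kΩ.
Voltage divider: V = V_supply · (8.450 / 48.78) = 4.01 × 0.1732 = 0.6946 V.

V ≈ 0.695 V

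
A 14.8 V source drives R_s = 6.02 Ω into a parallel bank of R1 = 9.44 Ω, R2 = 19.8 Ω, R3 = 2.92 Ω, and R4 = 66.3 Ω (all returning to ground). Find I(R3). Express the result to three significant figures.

I ≈ 1.24 A

Equivalent of the parallel group: R_p = 1.946 Ω.
V_A by voltage divider: V_A = 14.8 × 1.946/(6.02 + 1.946) = 3.615 V.
I(R3) = V_A / R3 = 3.615/2.92 = 1.238 A.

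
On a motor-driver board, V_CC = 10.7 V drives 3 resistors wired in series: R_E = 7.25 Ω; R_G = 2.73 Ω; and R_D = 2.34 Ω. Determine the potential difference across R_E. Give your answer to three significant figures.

V ≈ 6.30 V

Series total: ΣR = 7.25 + 2.73 + 2.34 = 12.32 Ω.
V = V_CC · R/ΣR = 10.7 × 0.5885 = 6.297 V.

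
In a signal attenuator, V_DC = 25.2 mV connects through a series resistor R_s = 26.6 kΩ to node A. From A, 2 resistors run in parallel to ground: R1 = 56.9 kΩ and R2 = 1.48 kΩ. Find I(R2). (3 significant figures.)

I ≈ 0.876 µA

Combine the parallel branches: R_p = (1/56.9 + 1/1.48)⁻¹ = 1.442 kΩ.
V_A = 25.2 × 1.442/28.04 = 1.296 mV.
Branch current I = V_A/R2 = 1.296/1.48 = 0.8759 µA.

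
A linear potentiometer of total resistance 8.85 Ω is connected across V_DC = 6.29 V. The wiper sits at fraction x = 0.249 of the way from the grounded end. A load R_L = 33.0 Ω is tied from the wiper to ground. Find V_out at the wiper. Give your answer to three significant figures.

V_out ≈ 1.49 V

Lower segment x·R_p = 2.204 Ω; upper segment (1−x)·R_p = 6.646 Ω.
Lower segment in parallel with the load: 2.204 ‖ 33.0 = 2.066 Ω.
Then V_out = V_DC · 2.066/(6.646 + 2.066) = 1.491 V.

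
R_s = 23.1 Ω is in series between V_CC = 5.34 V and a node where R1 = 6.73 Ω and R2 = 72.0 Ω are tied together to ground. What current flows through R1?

Equivalent of the parallel group: R_p = 6.155 Ω.
V_A by voltage divider: V_A = 5.34 × 6.155/(23.1 + 6.155) = 1.123 V.
I(R1) = V_A / R1 = 1.123/6.73 = 0.1669 A.
(Equivalently: I_total = 0.1825 A, then current-divider fraction G_k/ΣG = 0.9145.)

I ≈ 0.167 A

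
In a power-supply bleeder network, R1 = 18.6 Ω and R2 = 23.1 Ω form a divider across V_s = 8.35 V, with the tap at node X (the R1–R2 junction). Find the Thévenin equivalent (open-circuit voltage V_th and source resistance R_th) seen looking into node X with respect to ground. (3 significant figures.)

V_th is the unloaded tap voltage: V_s · R2/(R1+R2) = 8.35 × 0.5540 = 4.626 V.
With V_s suppressed (replaced by a short), R_th = R1 ‖ R2 = (18.60 × 23.1)/(18.60 + 23.1) = 10.30 Ω.

V_th ≈ 4.63 V, R_th ≈ 10.3 Ω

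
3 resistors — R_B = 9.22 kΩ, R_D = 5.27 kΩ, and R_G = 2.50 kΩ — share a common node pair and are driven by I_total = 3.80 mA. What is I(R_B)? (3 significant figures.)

I ≈ 0.590 mA

Conductances: ΣG = 1/9.22 + 1/5.27 + 1/2.50 = 0.6982 (1/kΩ).
By the current-divider rule, I = I_total · G_k/ΣG = 3.80 × 0.1553 = 0.5903 mA.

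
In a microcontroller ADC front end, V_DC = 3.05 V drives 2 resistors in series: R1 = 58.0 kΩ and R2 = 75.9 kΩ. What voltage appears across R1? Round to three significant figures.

Total series resistance ΣR = 58.0 + 75.9 = 133.9 kΩ.
By the voltage-divider rule, V = 3.05 × 58.00/133.9 = 1.321 V.

V ≈ 1.32 V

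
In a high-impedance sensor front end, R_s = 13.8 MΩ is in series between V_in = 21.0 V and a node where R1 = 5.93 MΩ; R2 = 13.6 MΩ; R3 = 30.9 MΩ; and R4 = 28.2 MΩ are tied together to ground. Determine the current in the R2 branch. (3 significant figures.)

I ≈ 0.293 µA

Combine the parallel branches: R_p = (1/5.93 + 1/13.6 + 1/30.9 + 1/28.2)⁻¹ = 3.226 MΩ.
V_A = 21.0 × 3.226/17.03 = 3.979 V.
I(R2) = V_A / R2 = 3.979/13.6 = 0.2926 µA.
(Check via current divider: I_total = 1.233 µA; share G_k/ΣG = 0.2372 → same result.)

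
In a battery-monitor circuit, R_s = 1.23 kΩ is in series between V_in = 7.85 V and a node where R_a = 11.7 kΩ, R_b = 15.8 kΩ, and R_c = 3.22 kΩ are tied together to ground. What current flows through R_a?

Combine the parallel branches: R_p = (1/11.7 + 1/15.8 + 1/3.22)⁻¹ = 2.177 kΩ.
Node voltage V_A = V_in · R_p/(R_s + R_p) = 7.85 × 0.6390 = 5.016 V.
Branch current I = V_A/R_a = 5.016/11.7 = 0.4287 mA.

I ≈ 0.429 mA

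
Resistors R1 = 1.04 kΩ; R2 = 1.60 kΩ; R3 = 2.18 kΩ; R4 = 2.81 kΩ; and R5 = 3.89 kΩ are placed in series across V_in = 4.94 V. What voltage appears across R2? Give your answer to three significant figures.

V ≈ 0.686 V

Total series resistance ΣR = 1.04 + 1.60 + 2.18 + 2.81 + 3.89 = 11.52 kΩ.
V = V_in · R/ΣR = 4.94 × 0.1389 = 0.6861 V.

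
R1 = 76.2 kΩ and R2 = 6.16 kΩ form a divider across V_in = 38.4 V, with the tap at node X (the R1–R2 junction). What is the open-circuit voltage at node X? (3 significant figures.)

V_th is the unloaded tap voltage: V_in · R2/(R1+R2) = 38.4 × 0.07479 = 2.872 V.

V_th ≈ 2.87 V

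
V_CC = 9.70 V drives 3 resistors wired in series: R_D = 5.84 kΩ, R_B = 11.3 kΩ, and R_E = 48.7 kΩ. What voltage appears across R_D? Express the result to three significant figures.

V ≈ 0.860 V

ΣR = 5.84 + 11.3 + 48.7 = 65.84 kΩ.
V = V_CC · R/ΣR = 9.70 × 0.08870 = 0.8604 V.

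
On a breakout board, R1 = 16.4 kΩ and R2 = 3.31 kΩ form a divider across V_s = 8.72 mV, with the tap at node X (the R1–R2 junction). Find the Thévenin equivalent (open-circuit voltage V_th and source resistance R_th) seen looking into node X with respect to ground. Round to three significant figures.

With X open, the divider is unloaded: V_th = 8.72 × 3.31/19.71 = 1.464 mV.
Looking into X with the source shorted: R_th = R1·R2/(R1+R2) = 16.40 × 3.31/19.71 = 2.754 kΩ.

V_th ≈ 1.46 mV, R_th ≈ 2.75 kΩ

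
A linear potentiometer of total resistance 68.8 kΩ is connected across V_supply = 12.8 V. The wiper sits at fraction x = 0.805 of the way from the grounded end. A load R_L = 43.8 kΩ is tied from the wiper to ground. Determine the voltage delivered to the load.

The pot divides into 13.42 kΩ above the wiper and 55.38 kΩ below.
Lower segment in parallel with the load: 55.38 ‖ 43.8 = 24.46 kΩ.
Then V_out = V_supply · 24.46/(13.42 + 24.46) = 8.266 V.

V_out ≈ 8.27 V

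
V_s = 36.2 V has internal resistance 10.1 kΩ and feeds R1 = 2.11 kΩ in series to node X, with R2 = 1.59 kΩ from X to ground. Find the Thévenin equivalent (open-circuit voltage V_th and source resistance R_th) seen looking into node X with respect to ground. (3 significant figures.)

V_th ≈ 4.17 V, R_th ≈ 1.41 kΩ

R1' = 10.1 + 2.11 = 12.21 kΩ (source resistance + R1).
V_th is the unloaded tap voltage: V_s · R2/(R1'+R2) = 36.2 × 0.1152 = 4.171 V.
Zeroing V_s shorts the top of R1' to ground, so R_th = R1' ‖ R2 = 1.407 kΩ.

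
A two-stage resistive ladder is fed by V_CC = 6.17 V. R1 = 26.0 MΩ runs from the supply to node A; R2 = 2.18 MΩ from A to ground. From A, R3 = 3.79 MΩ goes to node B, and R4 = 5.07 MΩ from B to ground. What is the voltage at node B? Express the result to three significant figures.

V_B ≈ 0.223 V

The second stage (R3 + R4 = 8.860 MΩ) loads node A in parallel with R2.
R2 ‖ (R3+R4) = 1.750 MΩ.
First divider: V_A = V_CC · 1.750/(26.0 + 1.750) = 0.3890 V.
Then the unloaded second divider: V_B = V_A × R4/(R3+R4) = 0.3890 × 0.5722 = 0.2226 V.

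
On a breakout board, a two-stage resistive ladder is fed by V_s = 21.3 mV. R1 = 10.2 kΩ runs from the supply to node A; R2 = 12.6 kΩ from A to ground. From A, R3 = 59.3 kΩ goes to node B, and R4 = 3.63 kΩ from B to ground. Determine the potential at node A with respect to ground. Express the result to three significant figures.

The second stage (R3 + R4 = 62.93 kΩ) loads node A in parallel with R2.
Effective lower resistance at A: R2 ‖ 62.93 = 10.50 kΩ.
First divider: V_A = V_s · 10.50/(10.2 + 10.50) = 10.80 mV.

V_A ≈ 10.8 mV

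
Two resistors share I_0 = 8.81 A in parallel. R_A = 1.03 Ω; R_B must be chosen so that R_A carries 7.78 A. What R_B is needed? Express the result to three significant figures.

R_B ≈ 7.78 Ω

The fraction through R_A equals R_B/(R_A+R_B).
7.78/8.81 = R_B/(R_A + R_B) → R_B = R_A · (0.8831)/(1 − 0.8831) = 1.03 × 7.553 = 7.780 Ω.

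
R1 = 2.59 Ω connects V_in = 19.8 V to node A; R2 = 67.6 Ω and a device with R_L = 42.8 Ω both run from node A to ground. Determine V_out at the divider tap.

The load sits in parallel with R2, giving an effective lower resistance R2' = R2·R_L/(R2+R_L) = 26.21 Ω.
Then V_out = V_in · R2'/(R1 + R2') = 19.8 × 26.21/28.80 = 18.02 V.

V_out ≈ 18.0 V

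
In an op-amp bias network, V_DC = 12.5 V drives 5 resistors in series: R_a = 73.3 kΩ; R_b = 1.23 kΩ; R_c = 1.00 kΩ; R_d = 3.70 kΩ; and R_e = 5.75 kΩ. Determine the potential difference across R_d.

Total series resistance ΣR = 73.3 + 1.23 + 1.00 + 3.70 + 5.75 = 84.98 kΩ.
By the voltage-divider rule, V = 12.5 × 3.700/84.98 = 0.5442 V.

V ≈ 0.544 V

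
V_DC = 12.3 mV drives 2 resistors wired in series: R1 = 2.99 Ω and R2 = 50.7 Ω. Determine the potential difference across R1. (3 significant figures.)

Series total: ΣR = 2.99 + 50.7 = 53.69 Ω.
By the voltage-divider rule, V = 12.3 × 2.990/53.69 = 0.6850 mV.

V ≈ 0.685 mV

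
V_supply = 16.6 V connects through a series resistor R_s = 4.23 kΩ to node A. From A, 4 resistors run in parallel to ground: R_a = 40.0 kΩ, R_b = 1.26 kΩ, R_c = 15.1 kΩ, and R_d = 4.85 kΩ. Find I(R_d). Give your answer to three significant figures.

Equivalent of the parallel group: R_p = 0.9165 kΩ.
V_A = 16.6 × 0.9165/5.147 = 2.956 V.
I(R_d) = V_A / R_d = 2.956/4.85 = 0.6095 mA.
(Check via current divider: I_total = 3.225 mA; share G_k/ΣG = 0.1890 → same result.)

I ≈ 0.610 mA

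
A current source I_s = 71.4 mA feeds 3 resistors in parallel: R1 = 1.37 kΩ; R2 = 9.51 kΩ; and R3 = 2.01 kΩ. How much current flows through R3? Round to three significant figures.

I ≈ 26.7 mA

ΣG = 1/1.37 + 1/9.51 + 1/2.01 = 1.333.
R3 takes the fraction G_k/ΣG = 0.4975/1.333 = 0.3733, so I = 71.4 × 0.3733 = 26.66 mA.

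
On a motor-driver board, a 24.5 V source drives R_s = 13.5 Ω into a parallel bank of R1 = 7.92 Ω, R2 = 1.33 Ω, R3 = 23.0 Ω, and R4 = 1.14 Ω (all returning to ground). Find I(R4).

Equivalent of the parallel group: R_p = 0.5559 Ω.
V_A by voltage divider: V_A = 24.5 × 0.5559/(13.5 + 0.5559) = 0.9690 V.
Branch current I = V_A/R4 = 0.9690/1.14 = 0.8500 A.

I ≈ 0.850 A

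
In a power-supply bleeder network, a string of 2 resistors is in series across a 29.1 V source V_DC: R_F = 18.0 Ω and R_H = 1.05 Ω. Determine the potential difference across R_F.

Series total: ΣR = 18.0 + 1.05 = 19.05 Ω.
V = V_DC · R/ΣR = 29.1 × 0.9449 = 27.50 V.

V ≈ 27.5 V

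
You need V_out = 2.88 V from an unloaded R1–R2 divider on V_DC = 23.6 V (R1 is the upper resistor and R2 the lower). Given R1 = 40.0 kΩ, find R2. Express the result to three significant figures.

R2 ≈ 5.56 kΩ

The divider ratio is R2/(R1+R2) = 2.88/23.6 = 0.1220.
R2 = R1 · 0.1220/(1 − 0.1220) = 5.560 kΩ.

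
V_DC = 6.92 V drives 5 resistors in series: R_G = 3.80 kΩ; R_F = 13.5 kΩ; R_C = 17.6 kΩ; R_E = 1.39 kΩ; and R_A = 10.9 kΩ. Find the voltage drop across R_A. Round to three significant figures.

Series total: ΣR = 3.80 + 13.5 + 17.6 + 1.39 + 10.9 = 47.19 kΩ.
Voltage divider: V = V_DC · (10.90 / 47.19) = 6.92 × 0.2310 = 1.598 V.

V ≈ 1.60 V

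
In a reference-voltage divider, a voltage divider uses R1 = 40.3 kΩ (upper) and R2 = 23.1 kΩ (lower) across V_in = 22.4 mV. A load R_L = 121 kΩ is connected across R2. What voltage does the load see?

The load sits in parallel with R2, giving an effective lower resistance R2' = R2·R_L/(R2+R_L) = 19.40 kΩ.
Then V_out = V_in · R2'/(R1 + R2') = 22.4 × 19.40/59.70 = 7.278 mV.
(Unloaded it would be 8.16 mV; the load pulls it down.)

V_out ≈ 7.28 mV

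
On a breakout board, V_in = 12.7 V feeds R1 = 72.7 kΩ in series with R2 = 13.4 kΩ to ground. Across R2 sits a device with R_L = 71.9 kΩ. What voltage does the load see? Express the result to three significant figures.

V_out ≈ 1.71 V

The load sits in parallel with R2, giving an effective lower resistance R2' = R2·R_L/(R2+R_L) = 11.29 kΩ.
Then V_out = V_in · R2'/(R1 + R2') = 12.7 × 11.29/83.99 = 1.708 V.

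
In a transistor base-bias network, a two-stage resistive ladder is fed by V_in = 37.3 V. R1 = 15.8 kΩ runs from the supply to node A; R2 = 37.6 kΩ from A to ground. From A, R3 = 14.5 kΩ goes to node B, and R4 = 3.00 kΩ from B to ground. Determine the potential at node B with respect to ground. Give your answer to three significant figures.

V_B ≈ 2.75 V

Looking into the second stage from A: R3 + R4 = 17.50 kΩ appears in parallel with R2.
Effective lower resistance at A: R2 ‖ 17.50 = 11.94 kΩ.
V_A = 37.3 × 11.94/(15.8 + 11.94) = 16.06 V.
V_B = V_A × 0.1714 = 2.753 V.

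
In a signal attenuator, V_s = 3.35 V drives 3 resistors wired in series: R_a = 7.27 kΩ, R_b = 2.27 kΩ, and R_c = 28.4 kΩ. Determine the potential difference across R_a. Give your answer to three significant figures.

Total series resistance ΣR = 7.27 + 2.27 + 28.4 = 37.94 kΩ.
V = V_s · R/ΣR = 3.35 × 0.1916 = 0.6419 V.

V ≈ 0.642 V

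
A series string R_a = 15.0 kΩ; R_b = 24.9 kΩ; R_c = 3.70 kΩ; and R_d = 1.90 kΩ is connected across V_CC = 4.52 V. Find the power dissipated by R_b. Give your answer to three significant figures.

The common current is I = 4.52/45.50 = 0.09934 mA.
V(R_b) = I·R = 2.474 V; P = V·I = 2.474 × 0.09934 = 0.2457 mW.

P ≈ 0.246 mW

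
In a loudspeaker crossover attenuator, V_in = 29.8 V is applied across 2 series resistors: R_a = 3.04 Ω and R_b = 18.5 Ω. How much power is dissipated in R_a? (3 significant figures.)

The common current is I = 29.8/21.54 = 1.383 A.
P(R_a) = I²·R_a = (1.383)² × 3.04 = 5.819 W.

P ≈ 5.82 W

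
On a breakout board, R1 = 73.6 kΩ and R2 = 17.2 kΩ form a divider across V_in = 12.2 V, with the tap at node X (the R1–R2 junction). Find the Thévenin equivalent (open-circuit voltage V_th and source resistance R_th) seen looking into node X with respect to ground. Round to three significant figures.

With X open, the divider is unloaded: V_th = 12.2 × 17.2/90.80 = 2.311 V.
Zeroing V_in shorts the top of R1 to ground, so R_th = R1 ‖ R2 = 13.94 kΩ.

V_th ≈ 2.31 V, R_th ≈ 13.9 kΩ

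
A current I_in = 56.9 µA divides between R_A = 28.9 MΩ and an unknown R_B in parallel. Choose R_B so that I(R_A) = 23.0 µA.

In a two-way split, I_A/I_in = R_B/(R_A + R_B).
23.0/56.9 = R_B/(R_A + R_B) → R_B = R_A · (0.4042)/(1 − 0.4042) = 28.9 × 0.6785 = 19.61 MΩ.

R_B ≈ 19.6 MΩ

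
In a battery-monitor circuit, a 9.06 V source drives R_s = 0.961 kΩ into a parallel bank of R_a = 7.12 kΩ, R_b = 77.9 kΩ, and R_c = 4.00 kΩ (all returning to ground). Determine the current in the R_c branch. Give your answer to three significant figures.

Equivalent of the parallel group: R_p = 2.480 kΩ.
V_A by voltage divider: V_A = 9.06 × 2.480/(0.961 + 2.480) = 6.529 V.
Branch current I = V_A/R_c = 6.529/4.00 = 1.632 mA.

I ≈ 1.63 mA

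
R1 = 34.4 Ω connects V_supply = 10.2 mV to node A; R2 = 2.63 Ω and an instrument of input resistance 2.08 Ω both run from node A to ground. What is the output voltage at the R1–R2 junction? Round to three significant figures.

First combine the lower leg with the load: R2 ‖ R_L = 1.161 Ω.
Then V_out = V_supply · R2'/(R1 + R2') = 10.2 × 1.161/35.56 = 0.3331 mV.

V_out ≈ 0.333 mV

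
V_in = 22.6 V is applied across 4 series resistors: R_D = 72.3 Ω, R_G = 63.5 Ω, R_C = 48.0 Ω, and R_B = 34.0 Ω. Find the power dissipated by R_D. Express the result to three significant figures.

The common current is I = 22.6/217.8 = 0.1038 A.
V(R_D) = I·R = 7.502 V; P = V·I = 7.502 × 0.1038 = 0.7785 W.

P ≈ 0.778 W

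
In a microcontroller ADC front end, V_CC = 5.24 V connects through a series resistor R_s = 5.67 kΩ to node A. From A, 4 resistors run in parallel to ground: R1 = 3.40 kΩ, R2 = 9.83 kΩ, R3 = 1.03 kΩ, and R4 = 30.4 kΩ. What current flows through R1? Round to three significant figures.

I ≈ 0.172 mA

Combine the parallel branches: R_p = (1/3.40 + 1/9.83 + 1/1.03 + 1/30.4)⁻¹ = 0.7145 kΩ.
Node voltage V_A = V_CC · R_p/(R_s + R_p) = 5.24 × 0.1119 = 0.5864 V.
I(R1) = V_A / R1 = 0.5864/3.40 = 0.1725 mA.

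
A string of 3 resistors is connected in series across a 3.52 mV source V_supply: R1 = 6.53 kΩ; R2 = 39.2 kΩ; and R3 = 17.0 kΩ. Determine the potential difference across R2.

ΣR = 6.53 + 39.2 + 17.0 = 62.73 kΩ.
Voltage divider: V = V_supply · (39.20 / 62.73) = 3.52 × 0.6249 = 2.200 mV.

V ≈ 2.20 mV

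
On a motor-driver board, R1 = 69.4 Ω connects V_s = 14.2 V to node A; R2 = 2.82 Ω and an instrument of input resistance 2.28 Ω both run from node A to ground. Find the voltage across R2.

The load sits in parallel with R2, giving an effective lower resistance R2' = R2·R_L/(R2+R_L) = 1.261 Ω.
Then V_out = V_s · R2'/(R1 + R2') = 14.2 × 1.261/70.66 = 0.2534 V.

V_out ≈ 0.253 V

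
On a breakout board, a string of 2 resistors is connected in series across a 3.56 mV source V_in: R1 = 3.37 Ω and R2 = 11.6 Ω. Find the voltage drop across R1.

V ≈ 0.801 mV

ΣR = 3.37 + 11.6 = 14.97 Ω.
Voltage divider: V = V_in · (3.370 / 14.97) = 3.56 × 0.2251 = 0.8014 mV.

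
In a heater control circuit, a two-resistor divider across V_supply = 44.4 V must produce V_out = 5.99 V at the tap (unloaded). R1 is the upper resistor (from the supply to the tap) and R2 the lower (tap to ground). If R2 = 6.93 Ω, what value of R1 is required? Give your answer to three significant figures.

R1 ≈ 44.4 Ω

The divider ratio is R2/(R1+R2) = 5.99/44.4 = 0.1349.
Rearranging, R1 = R2·(1−k)/k = 6.93 × 6.412 = 44.44 Ω.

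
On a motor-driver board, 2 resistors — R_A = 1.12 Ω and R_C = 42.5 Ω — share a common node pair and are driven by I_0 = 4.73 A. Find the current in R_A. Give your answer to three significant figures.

Two-branch current divider: I_k = I_0 · R_other/(R_1 + R_2).
I(R_A) = 4.73 × 42.5/(1.12 + 42.5) = 4.73 × 0.9743 = 4.609 A.

I ≈ 4.61 A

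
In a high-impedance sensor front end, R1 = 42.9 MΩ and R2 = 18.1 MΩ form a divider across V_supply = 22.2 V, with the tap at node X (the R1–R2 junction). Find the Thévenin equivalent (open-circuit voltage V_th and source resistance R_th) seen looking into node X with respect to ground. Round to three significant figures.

V_th ≈ 6.59 V, R_th ≈ 12.7 MΩ

With X open, the divider is unloaded: V_th = 22.2 × 18.1/61.00 = 6.587 V.
Looking into X with the source shorted: R_th = R1·R2/(R1+R2) = 42.90 × 18.1/61.00 = 12.73 MΩ.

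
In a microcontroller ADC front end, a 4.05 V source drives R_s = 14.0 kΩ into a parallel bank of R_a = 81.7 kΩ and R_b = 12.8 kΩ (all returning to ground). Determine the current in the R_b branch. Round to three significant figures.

I ≈ 0.140 mA

Combine the parallel branches: R_p = (1/81.7 + 1/12.8)⁻¹ = 11.07 kΩ.
Node voltage V_A = V_supply · R_p/(R_s + R_p) = 4.05 × 0.4415 = 1.788 V.
I(R_b) = V_A / R_b = 1.788/12.8 = 0.1397 mA.
(Equivalently: I_total = 0.1616 mA, then current-divider fraction G_k/ΣG = 0.8646.)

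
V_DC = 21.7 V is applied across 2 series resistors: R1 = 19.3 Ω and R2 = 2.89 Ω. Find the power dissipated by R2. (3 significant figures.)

ΣR = 22.19 Ω → I = 21.7/22.19 = 0.9779 A.
V(R2) = I·R = 2.826 V; P = V·I = 2.826 × 0.9779 = 2.764 W.

P ≈ 2.76 W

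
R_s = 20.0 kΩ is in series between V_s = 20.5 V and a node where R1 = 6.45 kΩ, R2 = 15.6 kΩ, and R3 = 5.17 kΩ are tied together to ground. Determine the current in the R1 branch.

I ≈ 0.344 mA

Equivalent of the parallel group: R_p = 2.424 kΩ.
V_A = 20.5 × 2.424/22.42 = 2.216 V.
Branch current I = V_A/R1 = 2.216/6.45 = 0.3436 mA.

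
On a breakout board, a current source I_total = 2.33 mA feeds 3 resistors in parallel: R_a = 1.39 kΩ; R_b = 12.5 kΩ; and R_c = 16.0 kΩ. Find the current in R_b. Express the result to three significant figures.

Conductances: ΣG = 1/1.39 + 1/12.5 + 1/16.0 = 0.8619 (1/kΩ).
By the current-divider rule, I = I_total · G_k/ΣG = 2.33 × 0.09282 = 0.2163 mA.

I ≈ 0.216 mA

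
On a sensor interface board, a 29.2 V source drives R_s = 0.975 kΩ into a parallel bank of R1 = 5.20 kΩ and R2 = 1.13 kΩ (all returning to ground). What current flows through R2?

I ≈ 12.6 mA

Combine the parallel branches: R_p = (1/5.20 + 1/1.13)⁻¹ = 0.9283 kΩ.
V_A by voltage divider: V_A = 29.2 × 0.9283/(0.975 + 0.9283) = 14.24 V.
Branch current I = V_A/R2 = 14.24/1.13 = 12.60 mA.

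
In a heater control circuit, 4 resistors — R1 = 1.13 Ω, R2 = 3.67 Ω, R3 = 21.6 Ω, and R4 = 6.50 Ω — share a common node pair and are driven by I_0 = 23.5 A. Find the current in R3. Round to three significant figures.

Conductances: ΣG = 1/1.13 + 1/3.67 + 1/21.6 + 1/6.50 = 1.358 (1/Ω).
By the current-divider rule, I = I_0 · G_k/ΣG = 23.5 × 0.03410 = 0.8014 A.

I ≈ 0.801 A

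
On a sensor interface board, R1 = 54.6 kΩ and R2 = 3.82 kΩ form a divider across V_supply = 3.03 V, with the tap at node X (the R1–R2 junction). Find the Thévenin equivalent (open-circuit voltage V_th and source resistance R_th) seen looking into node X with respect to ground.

V_th is the unloaded tap voltage: V_supply · R2/(R1+R2) = 3.03 × 0.06539 = 0.1981 V.
Looking into X with the source shorted: R_th = R1·R2/(R1+R2) = 54.60 × 3.82/58.42 = 3.570 kΩ.

V_th ≈ 0.198 V, R_th ≈ 3.57 kΩ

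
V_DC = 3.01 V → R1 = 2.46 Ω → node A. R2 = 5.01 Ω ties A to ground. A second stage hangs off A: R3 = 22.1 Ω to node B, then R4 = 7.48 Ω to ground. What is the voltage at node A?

The second stage (R3 + R4 = 29.58 Ω) loads node A in parallel with R2.
Effective lower resistance at A: R2 ‖ 29.58 = 4.284 Ω.
So V_A = 3.01 × 0.6353 = 1.912 V.

V_A ≈ 1.91 V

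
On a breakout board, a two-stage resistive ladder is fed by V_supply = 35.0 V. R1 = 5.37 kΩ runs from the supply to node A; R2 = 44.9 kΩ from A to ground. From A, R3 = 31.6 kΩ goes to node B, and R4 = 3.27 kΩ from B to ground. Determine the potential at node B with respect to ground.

V_B ≈ 2.58 V

Looking into the second stage from A: R3 + R4 = 34.87 kΩ appears in parallel with R2.
Effective lower resistance at A: R2 ‖ 34.87 = 19.63 kΩ.
First divider: V_A = V_supply · 19.63/(5.37 + 19.63) = 27.48 V.
Stage 2 is unloaded, so V_B = V_A · R4/(R3+R4) = 27.48 × 3.27/34.87 = 2.577 V.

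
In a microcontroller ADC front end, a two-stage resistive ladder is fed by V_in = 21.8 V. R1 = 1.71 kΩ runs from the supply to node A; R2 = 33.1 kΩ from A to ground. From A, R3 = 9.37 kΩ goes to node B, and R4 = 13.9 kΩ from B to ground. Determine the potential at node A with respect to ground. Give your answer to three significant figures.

Node A sees R2 in parallel with the series input of stage 2, R3 + R4 = 23.27 kΩ.
R2 ‖ (R3+R4) = 13.66 kΩ.
First divider: V_A = V_in · 13.66/(1.71 + 13.66) = 19.38 V.

V_A ≈ 19.4 V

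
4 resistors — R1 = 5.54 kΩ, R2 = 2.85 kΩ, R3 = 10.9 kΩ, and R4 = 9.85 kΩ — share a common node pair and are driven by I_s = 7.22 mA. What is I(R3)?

Conductances: ΣG = 1/5.54 + 1/2.85 + 1/10.9 + 1/9.85 = 0.7246 (1/kΩ).
Current divider: I(R3) = I_s · G_k/ΣG = 7.22 × (0.09174/0.7246) = 7.22 × 0.1266 = 0.9141 mA.

I ≈ 0.914 mA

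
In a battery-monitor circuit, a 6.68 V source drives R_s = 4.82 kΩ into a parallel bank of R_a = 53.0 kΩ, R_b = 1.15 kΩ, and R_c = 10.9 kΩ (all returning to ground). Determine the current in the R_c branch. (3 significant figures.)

Combine the parallel branches: R_p = (1/53.0 + 1/1.15 + 1/10.9)⁻¹ = 1.020 kΩ.
V_A = 6.68 × 1.020/5.840 = 1.167 V.
Branch current I = V_A/R_c = 1.167/10.9 = 0.1071 mA.

I ≈ 0.107 mA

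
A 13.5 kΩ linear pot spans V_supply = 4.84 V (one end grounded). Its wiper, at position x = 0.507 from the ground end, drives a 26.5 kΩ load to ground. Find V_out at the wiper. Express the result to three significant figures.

The pot divides into 6.655 kΩ above the wiper and 6.845 kΩ below.
Lower segment in parallel with the load: 6.845 ‖ 26.5 = 5.440 kΩ.
Loaded-divider output: V_out = 4.84 × 0.4497 = 2.177 V.

V_out ≈ 2.18 V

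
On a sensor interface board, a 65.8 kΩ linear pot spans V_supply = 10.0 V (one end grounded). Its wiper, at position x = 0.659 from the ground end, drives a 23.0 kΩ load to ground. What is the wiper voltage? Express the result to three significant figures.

V_out ≈ 4.01 V

Split the track: R_lower = x·R_p = 43.36 kΩ, R_upper = (1−x)·R_p = 22.44 kΩ.
Lower segment in parallel with the load: 43.36 ‖ 23.0 = 15.03 kΩ.
Then V_out = V_supply · 15.03/(22.44 + 15.03) = 4.011 V.
(Unloaded: V_out = x·V_supply = 6.59 V.)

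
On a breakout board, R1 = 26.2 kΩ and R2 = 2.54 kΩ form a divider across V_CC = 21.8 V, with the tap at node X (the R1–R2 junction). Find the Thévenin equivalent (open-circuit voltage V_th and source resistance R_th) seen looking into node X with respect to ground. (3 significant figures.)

V_th ≈ 1.93 V, R_th ≈ 2.32 kΩ

Open-circuit (no load on X): V_th = V_CC · R2/(R1 + R2) = 21.8 × 2.54/(26.20 + 2.54) = 1.927 V.
Looking into X with the source shorted: R_th = R1·R2/(R1+R2) = 26.20 × 2.54/28.74 = 2.316 kΩ.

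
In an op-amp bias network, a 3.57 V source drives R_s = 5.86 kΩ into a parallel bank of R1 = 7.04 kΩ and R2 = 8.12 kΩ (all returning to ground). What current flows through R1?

I ≈ 0.199 mA

Equivalent of the parallel group: R_p = 3.771 kΩ.
V_A = 3.57 × 3.771/9.631 = 1.398 V.
I(R1) = V_A / R1 = 1.398/7.04 = 0.1985 mA.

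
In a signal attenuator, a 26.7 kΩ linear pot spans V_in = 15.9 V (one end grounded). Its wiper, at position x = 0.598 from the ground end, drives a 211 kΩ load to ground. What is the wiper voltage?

Split the track: R_lower = x·R_p = 15.97 kΩ, R_upper = (1−x)·R_p = 10.73 kΩ.
Lower segment in parallel with the load: 15.97 ‖ 211 = 14.84 kΩ.
Then V_out = V_in · 14.84/(10.73 + 14.84) = 9.228 V.

V_out ≈ 9.23 V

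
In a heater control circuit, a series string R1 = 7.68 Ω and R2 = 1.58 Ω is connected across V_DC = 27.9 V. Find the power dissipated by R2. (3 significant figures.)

Series current I = V_DC/ΣR = 27.9/9.260 = 3.013 A.
P = I²R = 9.078 × 1.58 = 14.34 W.

P ≈ 14.3 W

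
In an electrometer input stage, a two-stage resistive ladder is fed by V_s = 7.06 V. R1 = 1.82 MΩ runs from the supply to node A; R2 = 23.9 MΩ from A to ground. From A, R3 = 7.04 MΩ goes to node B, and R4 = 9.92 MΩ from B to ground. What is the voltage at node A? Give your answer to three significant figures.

The second stage (R3 + R4 = 16.96 MΩ) loads node A in parallel with R2.
Effective lower resistance at A: R2 ‖ 16.96 = 9.920 MΩ.
So V_A = 7.06 × 0.8450 = 5.966 V.

V_A ≈ 5.97 V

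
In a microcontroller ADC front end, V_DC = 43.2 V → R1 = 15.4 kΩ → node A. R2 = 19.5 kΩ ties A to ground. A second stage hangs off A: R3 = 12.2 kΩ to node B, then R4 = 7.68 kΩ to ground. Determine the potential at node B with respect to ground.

V_B ≈ 6.51 V

The second stage (R3 + R4 = 19.88 kΩ) loads node A in parallel with R2.
R2 ‖ (R3+R4) = 9.844 kΩ.
First divider: V_A = V_DC · 9.844/(15.4 + 9.844) = 16.85 V.
Stage 2 is unloaded, so V_B = V_A · R4/(R3+R4) = 16.85 × 7.68/19.88 = 6.508 V.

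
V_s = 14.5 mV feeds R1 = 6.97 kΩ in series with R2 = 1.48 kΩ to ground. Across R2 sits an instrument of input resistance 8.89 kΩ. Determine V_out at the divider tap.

The load sits in parallel with R2, giving an effective lower resistance R2' = R2·R_L/(R2+R_L) = 1.269 kΩ.
Voltage divider with the loaded lower leg: V_out = 14.5 × 1.269/(6.97 + 1.269) = 14.5 × 0.1540 = 2.233 mV.
(Unloaded it would be 2.54 mV; the load pulls it down.)

V_out ≈ 2.23 mV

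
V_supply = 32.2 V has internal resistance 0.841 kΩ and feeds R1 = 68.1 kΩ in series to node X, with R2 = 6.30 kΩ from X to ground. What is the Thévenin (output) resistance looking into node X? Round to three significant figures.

R1' = 0.841 + 68.1 = 68.94 kΩ (source resistance + R1).
With V_supply suppressed (replaced by a short), R_th = R1' ‖ R2 = (68.94 × 6.30)/(68.94 + 6.30) = 5.772 kΩ.

R_th ≈ 5.77 kΩ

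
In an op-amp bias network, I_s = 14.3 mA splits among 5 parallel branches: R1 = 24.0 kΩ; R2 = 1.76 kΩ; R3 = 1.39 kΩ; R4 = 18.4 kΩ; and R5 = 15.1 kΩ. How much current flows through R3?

ΣG = 1/24.0 + 1/1.76 + 1/1.39 + 1/18.4 + 1/15.1 = 1.450.
By the current-divider rule, I = I_s · G_k/ΣG = 14.3 × 0.4962 = 7.096 mA.

I ≈ 7.10 mA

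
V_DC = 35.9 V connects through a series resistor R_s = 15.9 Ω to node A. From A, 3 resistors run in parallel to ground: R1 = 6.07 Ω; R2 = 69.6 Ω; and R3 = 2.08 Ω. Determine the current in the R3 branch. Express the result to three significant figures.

I ≈ 1.50 A

Equivalent of the parallel group: R_p = 1.515 Ω.
V_A by voltage divider: V_A = 35.9 × 1.515/(15.9 + 1.515) = 3.124 V.
Branch current I = V_A/R3 = 3.124/2.08 = 1.502 A.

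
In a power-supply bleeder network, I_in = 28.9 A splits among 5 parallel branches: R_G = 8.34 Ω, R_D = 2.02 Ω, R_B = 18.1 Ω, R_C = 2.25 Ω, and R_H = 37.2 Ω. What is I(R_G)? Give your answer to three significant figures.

I ≈ 3.04 A

ΣG = 1/8.34 + 1/2.02 + 1/18.1 + 1/2.25 + 1/37.2 = 1.142.
R_G takes the fraction G_k/ΣG = 0.1199/1.142 = 0.1050, so I = 28.9 × 0.1050 = 3.036 A.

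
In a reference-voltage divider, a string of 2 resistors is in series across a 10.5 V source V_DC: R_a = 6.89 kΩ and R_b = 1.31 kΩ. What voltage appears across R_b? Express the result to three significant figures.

ΣR = 6.89 + 1.31 = 8.200 kΩ.
V = V_DC · R/ΣR = 10.5 × 0.1598 = 1.677 V.

V ≈ 1.68 V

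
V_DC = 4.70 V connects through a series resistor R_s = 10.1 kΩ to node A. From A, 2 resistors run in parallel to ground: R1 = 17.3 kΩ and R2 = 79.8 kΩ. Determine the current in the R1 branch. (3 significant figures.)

I ≈ 0.159 mA

Combine the parallel branches: R_p = (1/17.3 + 1/79.8)⁻¹ = 14.22 kΩ.
V_A by voltage divider: V_A = 4.70 × 14.22/(10.1 + 14.22) = 2.748 V.
I(R1) = V_A / R1 = 2.748/17.3 = 0.1588 mA.
(Equivalently: I_total = 0.1933 mA, then current-divider fraction G_k/ΣG = 0.8218.)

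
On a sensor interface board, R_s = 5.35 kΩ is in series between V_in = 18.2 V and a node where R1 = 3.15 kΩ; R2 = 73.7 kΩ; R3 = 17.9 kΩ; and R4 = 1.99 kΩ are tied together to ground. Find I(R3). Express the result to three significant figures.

Combine the parallel branches: R_p = (1/3.15 + 1/73.7 + 1/17.9 + 1/1.99)⁻¹ = 1.124 kΩ.
Node voltage V_A = V_in · R_p/(R_s + R_p) = 18.2 × 0.1737 = 3.161 V.
I(R3) = V_A / R3 = 3.161/17.9 = 0.1766 mA.

I ≈ 0.177 mA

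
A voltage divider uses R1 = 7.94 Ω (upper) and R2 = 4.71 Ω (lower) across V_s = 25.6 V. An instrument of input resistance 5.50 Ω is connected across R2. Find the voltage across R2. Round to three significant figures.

V_out ≈ 6.20 V

First combine the lower leg with the load: R2 ‖ R_L = 2.537 Ω.
Voltage divider with the loaded lower leg: V_out = 25.6 × 2.537/(7.94 + 2.537) = 25.6 × 0.2422 = 6.199 V.
(Unloaded it would be 9.53 V; the load pulls it down.)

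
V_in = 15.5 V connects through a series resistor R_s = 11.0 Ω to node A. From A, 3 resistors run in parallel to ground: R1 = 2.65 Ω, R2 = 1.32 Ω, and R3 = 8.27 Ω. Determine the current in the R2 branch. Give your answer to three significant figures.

I ≈ 0.793 A

Equivalent of the parallel group: R_p = 0.7963 Ω.
Node voltage V_A = V_in · R_p/(R_s + R_p) = 15.5 × 0.06750 = 1.046 V.
I(R2) = V_A / R2 = 1.046/1.32 = 0.7926 A.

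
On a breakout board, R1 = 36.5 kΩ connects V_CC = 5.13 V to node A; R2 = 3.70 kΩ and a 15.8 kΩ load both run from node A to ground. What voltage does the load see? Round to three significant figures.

V_out ≈ 0.389 V

The load sits in parallel with R2, giving an effective lower resistance R2' = R2·R_L/(R2+R_L) = 2.998 kΩ.
Now apply the divider: V_out = 5.13 × 0.07590 = 0.3894 V.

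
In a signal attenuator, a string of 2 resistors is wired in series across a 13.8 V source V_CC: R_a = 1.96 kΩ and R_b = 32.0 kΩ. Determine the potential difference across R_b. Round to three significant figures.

Total series resistance ΣR = 1.96 + 32.0 = 33.96 kΩ.
By the voltage-divider rule, V = 13.8 × 32.00/33.96 = 13.00 V.

V ≈ 13.0 V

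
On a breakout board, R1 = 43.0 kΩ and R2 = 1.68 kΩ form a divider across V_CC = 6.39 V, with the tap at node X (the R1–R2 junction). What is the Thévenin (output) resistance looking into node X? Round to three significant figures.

R_th ≈ 1.62 kΩ

With V_CC suppressed (replaced by a short), R_th = R1 ‖ R2 = (43.00 × 1.68)/(43.00 + 1.68) = 1.617 kΩ.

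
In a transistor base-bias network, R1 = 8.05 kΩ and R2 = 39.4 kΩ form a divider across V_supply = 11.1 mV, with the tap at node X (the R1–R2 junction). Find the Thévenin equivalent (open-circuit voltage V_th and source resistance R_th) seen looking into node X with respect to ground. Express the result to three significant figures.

With X open, the divider is unloaded: V_th = 11.1 × 39.4/47.45 = 9.217 mV.
Looking into X with the source shorted: R_th = R1·R2/(R1+R2) = 8.050 × 39.4/47.45 = 6.684 kΩ.

V_th ≈ 9.22 mV, R_th ≈ 6.68 kΩ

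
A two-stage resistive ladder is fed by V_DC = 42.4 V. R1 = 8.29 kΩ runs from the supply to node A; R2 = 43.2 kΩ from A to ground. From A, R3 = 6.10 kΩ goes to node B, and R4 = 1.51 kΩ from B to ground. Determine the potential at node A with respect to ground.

V_A ≈ 18.6 V

The second stage (R3 + R4 = 7.610 kΩ) loads node A in parallel with R2.
R2 ‖ (R3+R4) = 6.470 kΩ.
V_A = 42.4 × 6.470/(8.29 + 6.470) = 18.59 V.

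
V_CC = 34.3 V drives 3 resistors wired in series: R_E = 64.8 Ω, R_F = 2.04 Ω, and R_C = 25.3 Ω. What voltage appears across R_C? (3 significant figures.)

V ≈ 9.42 V

Series total: ΣR = 64.8 + 2.04 + 25.3 = 92.14 Ω.
Voltage divider: V = V_CC · (25.30 / 92.14) = 34.3 × 0.2746 = 9.418 V.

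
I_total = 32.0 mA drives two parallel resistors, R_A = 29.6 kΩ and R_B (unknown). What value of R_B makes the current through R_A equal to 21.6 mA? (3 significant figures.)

R_B ≈ 61.5 kΩ

The fraction through R_A equals R_B/(R_A+R_B).
21.6/32.0 = R_B/(R_A + R_B) → R_B = R_A · (0.6750)/(1 − 0.6750) = 29.6 × 2.077 = 61.48 kΩ.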